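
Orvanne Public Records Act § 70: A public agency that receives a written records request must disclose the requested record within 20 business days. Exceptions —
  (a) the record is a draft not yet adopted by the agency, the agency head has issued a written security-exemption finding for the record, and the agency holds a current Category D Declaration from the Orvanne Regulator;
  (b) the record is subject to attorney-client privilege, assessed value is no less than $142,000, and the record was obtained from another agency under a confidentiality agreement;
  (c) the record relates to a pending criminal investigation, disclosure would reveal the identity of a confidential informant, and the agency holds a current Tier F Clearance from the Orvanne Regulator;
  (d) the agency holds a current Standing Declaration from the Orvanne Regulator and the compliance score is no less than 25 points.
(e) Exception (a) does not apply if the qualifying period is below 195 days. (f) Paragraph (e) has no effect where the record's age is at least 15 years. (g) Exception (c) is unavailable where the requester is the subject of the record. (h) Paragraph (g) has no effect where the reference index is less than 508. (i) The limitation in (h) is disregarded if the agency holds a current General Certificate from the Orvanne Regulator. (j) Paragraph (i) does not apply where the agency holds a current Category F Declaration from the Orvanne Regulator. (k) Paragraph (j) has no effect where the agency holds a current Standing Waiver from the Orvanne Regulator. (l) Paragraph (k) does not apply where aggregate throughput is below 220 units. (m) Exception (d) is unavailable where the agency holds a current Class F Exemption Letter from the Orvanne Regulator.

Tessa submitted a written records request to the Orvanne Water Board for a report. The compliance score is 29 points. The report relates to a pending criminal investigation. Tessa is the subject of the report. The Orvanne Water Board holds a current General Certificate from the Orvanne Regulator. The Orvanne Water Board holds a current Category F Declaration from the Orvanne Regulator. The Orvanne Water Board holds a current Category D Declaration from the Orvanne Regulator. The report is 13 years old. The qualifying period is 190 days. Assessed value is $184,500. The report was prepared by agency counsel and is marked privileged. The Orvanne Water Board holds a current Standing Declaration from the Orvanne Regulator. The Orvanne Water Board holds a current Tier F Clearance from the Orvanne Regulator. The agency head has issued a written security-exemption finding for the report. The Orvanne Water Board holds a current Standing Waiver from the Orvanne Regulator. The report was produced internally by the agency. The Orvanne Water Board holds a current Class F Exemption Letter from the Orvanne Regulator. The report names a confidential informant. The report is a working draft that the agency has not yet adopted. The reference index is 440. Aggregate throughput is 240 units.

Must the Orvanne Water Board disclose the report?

Exception (a)'s conditions are all satisfied: the report is an unadopted draft; a written security-exemption finding has been issued; a current Category D Declaration is held. But applying paragraphs (e)–(f): (e) applies — the qualifying period is 190 days, below the 195 days limit. (f), which would lift (e), does not operate here — the record's age is 13 years, short of 15 years. So (a) is unavailable.
Exception (b) does not apply: the report was produced internally.
Exception (c): the report relates to a pending investigation; the report names a confidential informant; a current Tier F Clearance is held — every condition holds. But applying paragraphs (g)–(l): (g) operates against (c): Tessa is the subject of the report. (h) is triggered (the reference index is 440, less than the 508 limit), but is displaced by (i): (i) operates against (h): a current General Certificate is held. (j) operates (a current Category F Declaration is held), but is overridden by (k): (k) operates against (j): a current Standing Waiver is held. (l) is inapplicable (aggregate throughput is 240 units, not below 220 units), so (k) stands. Exception (c) does not apply.
Exception (d)'s conditions are all satisfied: a current Standing Declaration is held; the compliance score is 29 points, meeting the 25 points threshold. However, paragraph (m) must be considered: (m) is triggered — a current Class F Exemption Letter is held. So (d) is unavailable.
No exception displaces § 70.

Yes — the Orvanne Water Board must disclose the report.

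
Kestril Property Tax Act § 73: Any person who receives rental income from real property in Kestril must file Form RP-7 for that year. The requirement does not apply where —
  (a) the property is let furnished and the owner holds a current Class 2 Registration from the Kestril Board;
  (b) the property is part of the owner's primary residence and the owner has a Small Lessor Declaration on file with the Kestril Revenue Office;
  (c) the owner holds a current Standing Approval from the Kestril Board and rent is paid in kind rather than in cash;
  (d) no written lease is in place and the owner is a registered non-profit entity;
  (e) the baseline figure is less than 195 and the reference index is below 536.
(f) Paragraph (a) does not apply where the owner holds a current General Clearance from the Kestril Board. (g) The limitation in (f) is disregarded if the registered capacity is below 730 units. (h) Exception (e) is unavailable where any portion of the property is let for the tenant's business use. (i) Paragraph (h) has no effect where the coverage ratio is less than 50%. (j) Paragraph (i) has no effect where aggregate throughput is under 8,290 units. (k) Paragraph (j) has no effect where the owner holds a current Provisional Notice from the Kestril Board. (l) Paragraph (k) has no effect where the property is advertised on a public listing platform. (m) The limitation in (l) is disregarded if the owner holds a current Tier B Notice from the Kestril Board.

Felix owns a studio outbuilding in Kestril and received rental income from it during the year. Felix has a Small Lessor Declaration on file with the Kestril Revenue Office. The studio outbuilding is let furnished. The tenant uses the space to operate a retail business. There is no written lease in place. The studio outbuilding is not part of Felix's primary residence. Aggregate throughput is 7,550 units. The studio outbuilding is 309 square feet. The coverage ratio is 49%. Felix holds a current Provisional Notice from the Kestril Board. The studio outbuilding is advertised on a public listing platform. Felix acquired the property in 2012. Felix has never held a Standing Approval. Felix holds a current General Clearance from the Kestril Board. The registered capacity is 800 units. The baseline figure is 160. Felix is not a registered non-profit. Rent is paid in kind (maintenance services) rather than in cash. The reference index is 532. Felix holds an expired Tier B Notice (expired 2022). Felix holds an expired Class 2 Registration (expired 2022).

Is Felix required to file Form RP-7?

Yes — Felix must file Form RP-7.

Exception (a) does not apply: no current Class 2 Registration is held.
Exception (b) does not apply: the studio outbuilding is not part of the primary residence.
Exception (c) does not apply: the Standing Approval is not current.
Exception (d) does not apply: Felix is not a registered non-profit.
All of (e)'s requirements are met (the baseline figure is 160, less than the 195 limit; the reference index is 532, below the 536 limit). Turning to paragraphs (h)–(m): (h) operates against (e): the space is let for business use. (i) operates (the coverage ratio is 49%, less than the 50% limit), but is itself disapplied by (j): (j) operates against (i): aggregate throughput is 7,550 units, under the 8,290 units limit. (k) operates (a current Provisional Notice is held), but is overridden by (l): (l) applies — the property is publicly advertised. (m) does not operate here (no current Tier B Notice is held), so (l) stands. (e) is therefore removed.
No exception applies. The general rule governs.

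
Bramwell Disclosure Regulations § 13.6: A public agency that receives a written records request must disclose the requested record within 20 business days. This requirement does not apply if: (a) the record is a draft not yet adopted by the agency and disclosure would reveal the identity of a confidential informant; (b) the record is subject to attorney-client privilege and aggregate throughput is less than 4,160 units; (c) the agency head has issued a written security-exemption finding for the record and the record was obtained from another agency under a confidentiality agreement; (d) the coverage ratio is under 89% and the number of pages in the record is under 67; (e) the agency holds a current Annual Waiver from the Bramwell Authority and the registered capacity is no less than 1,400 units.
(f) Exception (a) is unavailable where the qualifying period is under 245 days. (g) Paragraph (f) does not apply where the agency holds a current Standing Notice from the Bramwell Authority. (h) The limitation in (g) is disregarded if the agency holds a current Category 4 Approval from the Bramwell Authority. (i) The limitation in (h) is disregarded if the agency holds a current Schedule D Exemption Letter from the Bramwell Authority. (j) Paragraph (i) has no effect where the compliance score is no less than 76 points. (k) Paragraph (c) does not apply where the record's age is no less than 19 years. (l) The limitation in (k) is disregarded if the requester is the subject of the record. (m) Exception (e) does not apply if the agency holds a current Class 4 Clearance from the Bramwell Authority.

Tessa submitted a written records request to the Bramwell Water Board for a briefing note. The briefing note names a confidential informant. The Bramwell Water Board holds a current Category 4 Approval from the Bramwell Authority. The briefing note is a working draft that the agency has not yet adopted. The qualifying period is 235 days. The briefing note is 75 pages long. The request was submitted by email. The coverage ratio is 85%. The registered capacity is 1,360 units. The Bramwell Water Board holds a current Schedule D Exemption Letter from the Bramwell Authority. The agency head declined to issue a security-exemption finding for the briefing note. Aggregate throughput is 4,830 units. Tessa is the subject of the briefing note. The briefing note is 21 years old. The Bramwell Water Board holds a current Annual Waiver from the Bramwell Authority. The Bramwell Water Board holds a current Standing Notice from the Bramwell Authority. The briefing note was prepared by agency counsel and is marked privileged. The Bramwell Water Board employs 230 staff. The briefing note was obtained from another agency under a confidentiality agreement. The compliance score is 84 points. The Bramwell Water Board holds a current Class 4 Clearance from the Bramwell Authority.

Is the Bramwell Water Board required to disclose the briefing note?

Yes — the Bramwell Water Board must disclose the briefing note.

Exception (a) is satisfied on its face — the briefing note is an unadopted draft; the briefing note names a confidential informant. But applying paragraphs (f)–(j): (f) operates against (a): the qualifying period is 235 days, under the 245 days limit. (g) applies (a current Standing Notice is held), but is itself disapplied by (h): (h) operates against (g): a current Category 4 Approval is held. (i) operates (a current Schedule D Exemption Letter is held), but is itself disapplied by (j): (j) operates against (i): the compliance score is 84 points, meeting the 76 points threshold. Exception (a) does not apply.
Exception (b) does not apply: aggregate throughput is 4,830 units, not less than 4,160 units.
Exception (c) requires that the agency head has issued a written security-exemption finding for the record; but the agency head declined to issue a security-exemption finding, so (c) is unavailable.
Exception (d) fails — the number of pages in the record is 75, not under 67.
Exception (e) does not apply: the registered capacity is 1,360 units, short of 1,400 units.
No exception displaces § 13.6.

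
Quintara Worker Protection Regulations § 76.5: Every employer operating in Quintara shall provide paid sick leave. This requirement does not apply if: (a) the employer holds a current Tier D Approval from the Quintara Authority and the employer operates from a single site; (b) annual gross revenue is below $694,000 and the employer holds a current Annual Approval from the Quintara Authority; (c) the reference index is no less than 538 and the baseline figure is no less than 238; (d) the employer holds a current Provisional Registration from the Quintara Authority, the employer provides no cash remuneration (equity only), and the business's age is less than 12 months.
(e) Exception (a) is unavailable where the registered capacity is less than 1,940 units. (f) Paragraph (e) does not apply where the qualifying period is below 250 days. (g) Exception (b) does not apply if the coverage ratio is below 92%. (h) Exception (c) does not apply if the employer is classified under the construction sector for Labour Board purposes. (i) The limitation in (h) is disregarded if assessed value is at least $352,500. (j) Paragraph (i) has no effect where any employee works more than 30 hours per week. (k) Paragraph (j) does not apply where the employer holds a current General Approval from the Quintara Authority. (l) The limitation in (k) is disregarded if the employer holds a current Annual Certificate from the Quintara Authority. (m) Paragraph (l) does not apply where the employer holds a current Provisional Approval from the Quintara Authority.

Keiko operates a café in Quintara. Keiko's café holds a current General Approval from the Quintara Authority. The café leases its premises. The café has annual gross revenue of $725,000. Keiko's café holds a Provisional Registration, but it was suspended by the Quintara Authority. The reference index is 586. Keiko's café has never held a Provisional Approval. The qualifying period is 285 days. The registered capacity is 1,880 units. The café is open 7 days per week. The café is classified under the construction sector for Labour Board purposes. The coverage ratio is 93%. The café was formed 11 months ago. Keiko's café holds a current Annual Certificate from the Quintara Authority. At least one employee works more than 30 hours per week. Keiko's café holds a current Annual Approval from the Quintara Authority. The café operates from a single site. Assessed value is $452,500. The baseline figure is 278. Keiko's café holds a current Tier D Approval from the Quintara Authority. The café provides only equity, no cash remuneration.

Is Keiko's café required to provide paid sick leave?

Yes — Keiko's café must provide paid sick leave.

Exception (a): a current Tier D Approval is held; the employer operates from a single site — every condition holds. But: (e) operates — the registered capacity is 1,880 units, less than the 1,940 units limit. (f) is inapplicable (the qualifying period is 285 days, not below 250 days), so (e) stands. So (a) is unavailable.
Exception (b) does not apply: annual gross revenue is $725,000, not below $694,000.
All of (c)'s requirements are met (the reference index is 586, meeting the 538 threshold; the baseline figure is 278, meeting the 238 threshold). But: (h) applies — the café is classified under the construction sector. (i) operates (assessed value is $452,500, meeting the $352,500 threshold), but is itself disapplied by (j): (j) operates against (i): at least one employee exceeds 30 hours/week. (k) would limit (j) — a current General Approval is held — but (l) sets (k) aside: (l) operates against (k): a current Annual Certificate is held. (m), which would lift (l), is not engaged — the Provisional Approval is not current. Exception (c) does not apply.
Exception (d) does not apply: there is no Provisional Registration in force.
No exception is made out. Keiko's café falls within the general rule.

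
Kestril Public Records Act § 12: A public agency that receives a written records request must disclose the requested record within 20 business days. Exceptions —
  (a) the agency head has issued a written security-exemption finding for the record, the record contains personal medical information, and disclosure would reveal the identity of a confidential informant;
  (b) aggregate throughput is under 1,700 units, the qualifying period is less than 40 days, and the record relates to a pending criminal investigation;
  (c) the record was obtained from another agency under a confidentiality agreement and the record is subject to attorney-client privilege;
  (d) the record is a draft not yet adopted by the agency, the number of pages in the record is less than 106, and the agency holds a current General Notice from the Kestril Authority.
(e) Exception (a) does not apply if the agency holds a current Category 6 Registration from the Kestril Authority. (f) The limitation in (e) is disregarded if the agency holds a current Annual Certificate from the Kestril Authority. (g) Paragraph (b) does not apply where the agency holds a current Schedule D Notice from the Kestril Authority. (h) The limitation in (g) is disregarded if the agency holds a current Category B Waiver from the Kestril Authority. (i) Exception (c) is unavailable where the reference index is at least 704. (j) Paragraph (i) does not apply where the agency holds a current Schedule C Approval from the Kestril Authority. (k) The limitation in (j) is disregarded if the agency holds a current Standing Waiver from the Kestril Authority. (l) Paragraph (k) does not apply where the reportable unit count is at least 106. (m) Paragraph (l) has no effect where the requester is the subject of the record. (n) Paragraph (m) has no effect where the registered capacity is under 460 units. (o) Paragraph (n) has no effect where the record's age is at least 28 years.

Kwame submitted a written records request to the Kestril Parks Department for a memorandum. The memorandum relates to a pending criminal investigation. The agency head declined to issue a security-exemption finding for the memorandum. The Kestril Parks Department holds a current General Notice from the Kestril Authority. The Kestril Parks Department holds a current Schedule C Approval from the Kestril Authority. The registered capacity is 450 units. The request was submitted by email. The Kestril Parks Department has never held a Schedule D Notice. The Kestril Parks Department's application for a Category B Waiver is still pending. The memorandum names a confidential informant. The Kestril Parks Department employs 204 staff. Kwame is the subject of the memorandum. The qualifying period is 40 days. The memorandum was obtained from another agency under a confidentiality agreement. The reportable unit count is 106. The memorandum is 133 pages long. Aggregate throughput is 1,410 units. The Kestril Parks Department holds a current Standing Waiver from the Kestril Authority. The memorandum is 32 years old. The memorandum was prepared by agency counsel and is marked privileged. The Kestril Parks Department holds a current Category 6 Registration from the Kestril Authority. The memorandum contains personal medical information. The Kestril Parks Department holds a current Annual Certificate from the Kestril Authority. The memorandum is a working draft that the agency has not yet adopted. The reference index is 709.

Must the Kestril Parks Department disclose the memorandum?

Yes — the Kestril Parks Department must disclose the memorandum.

Exception (a) does not apply: the agency head declined to issue a security-exemption finding.
Exception (b) requires that the qualifying period is less than 40 days; but the qualifying period is 40 days, not less than 40 days, so (b) is unavailable.
Exception (c)'s conditions are all satisfied: the memorandum was obtained under a confidentiality agreement; the memorandum is privileged. However, paragraphs (i)–(o) must be considered: (i) operates against (c): the reference index is 709, meeting the 704 threshold. (j) would limit (i) — a current Schedule C Approval is held — but (k) sets (j) aside: (k) operates against (j): a current Standing Waiver is held. (l) operates (the reportable unit count is 106, meeting the 106 threshold), but is displaced by (m): (m) operates against (l): Kwame is the subject of the memorandum. (n) operates (the registered capacity is 450 units, under the 460 units limit), but is set aside by (o): (o) operates against (n): the record's age is 32 years, meeting the 28 years threshold. Exception (c) does not apply.
Exception (d) does not apply: the number of pages in the record is 133, not less than 106.
None of the exceptions is available; § 12 applies in full.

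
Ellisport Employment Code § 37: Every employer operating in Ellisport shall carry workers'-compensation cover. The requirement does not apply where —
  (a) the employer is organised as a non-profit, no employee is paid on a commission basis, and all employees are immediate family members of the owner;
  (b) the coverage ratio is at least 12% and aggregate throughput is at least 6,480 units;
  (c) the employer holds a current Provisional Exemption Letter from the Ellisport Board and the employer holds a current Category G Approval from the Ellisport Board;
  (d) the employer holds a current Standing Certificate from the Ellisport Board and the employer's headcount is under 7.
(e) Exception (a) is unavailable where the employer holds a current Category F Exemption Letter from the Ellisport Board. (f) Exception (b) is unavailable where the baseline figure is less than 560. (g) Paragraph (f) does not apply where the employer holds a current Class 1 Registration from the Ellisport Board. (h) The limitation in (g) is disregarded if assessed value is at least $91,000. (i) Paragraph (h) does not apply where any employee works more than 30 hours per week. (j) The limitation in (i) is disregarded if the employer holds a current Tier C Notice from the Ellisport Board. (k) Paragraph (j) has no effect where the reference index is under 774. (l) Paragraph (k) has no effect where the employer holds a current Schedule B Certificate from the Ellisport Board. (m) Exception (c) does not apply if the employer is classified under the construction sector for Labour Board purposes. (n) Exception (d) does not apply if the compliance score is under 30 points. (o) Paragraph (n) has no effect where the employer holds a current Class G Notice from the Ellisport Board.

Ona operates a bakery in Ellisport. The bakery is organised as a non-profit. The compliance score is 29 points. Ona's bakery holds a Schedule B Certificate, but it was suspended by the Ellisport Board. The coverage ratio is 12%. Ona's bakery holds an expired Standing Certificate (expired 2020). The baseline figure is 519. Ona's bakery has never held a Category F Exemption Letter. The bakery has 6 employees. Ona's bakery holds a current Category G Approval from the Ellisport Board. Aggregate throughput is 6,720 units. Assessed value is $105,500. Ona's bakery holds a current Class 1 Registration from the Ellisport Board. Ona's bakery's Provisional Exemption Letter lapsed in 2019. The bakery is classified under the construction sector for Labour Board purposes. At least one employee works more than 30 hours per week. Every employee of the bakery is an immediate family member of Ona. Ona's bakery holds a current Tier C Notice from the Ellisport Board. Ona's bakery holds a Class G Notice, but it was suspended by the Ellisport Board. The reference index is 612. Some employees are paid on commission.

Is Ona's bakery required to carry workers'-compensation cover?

No — exception (b) applies; Ona's bakery is not required to carry workers'-compensation cover.

Exception (a) requires that no employee is paid on a commission basis; but some employees are paid on commission, so (a) is unavailable.
Exception (b)'s conditions are all satisfied: the coverage ratio is 12%, meeting the 12% threshold; aggregate throughput is 6,720 units, meeting the 6,480 units threshold. Under paragraphs (f)–(l): (f) would limit (b) — the baseline figure is 519, less than the 560 limit — but (g) sets (f) aside: (g) operates — a current Class 1 Registration is held. (h) is triggered (assessed value is $105,500, meeting the $91,000 threshold), but is itself disapplied by (i): (i) applies — at least one employee exceeds 30 hours/week. (j) is triggered (a current Tier C Notice is held), but is overridden by (k): (k) is triggered — the reference index is 612, under the 774 limit. (l), which would lift (k), is not engaged — no current Schedule B Certificate is held. So (b) applies.
Exception (c) fails — there is no Provisional Exemption Letter in force.
Exception (d) requires that the employer holds a current Standing Certificate from the Ellisport Board; but the Standing Certificate is not current, so (d) is unavailable.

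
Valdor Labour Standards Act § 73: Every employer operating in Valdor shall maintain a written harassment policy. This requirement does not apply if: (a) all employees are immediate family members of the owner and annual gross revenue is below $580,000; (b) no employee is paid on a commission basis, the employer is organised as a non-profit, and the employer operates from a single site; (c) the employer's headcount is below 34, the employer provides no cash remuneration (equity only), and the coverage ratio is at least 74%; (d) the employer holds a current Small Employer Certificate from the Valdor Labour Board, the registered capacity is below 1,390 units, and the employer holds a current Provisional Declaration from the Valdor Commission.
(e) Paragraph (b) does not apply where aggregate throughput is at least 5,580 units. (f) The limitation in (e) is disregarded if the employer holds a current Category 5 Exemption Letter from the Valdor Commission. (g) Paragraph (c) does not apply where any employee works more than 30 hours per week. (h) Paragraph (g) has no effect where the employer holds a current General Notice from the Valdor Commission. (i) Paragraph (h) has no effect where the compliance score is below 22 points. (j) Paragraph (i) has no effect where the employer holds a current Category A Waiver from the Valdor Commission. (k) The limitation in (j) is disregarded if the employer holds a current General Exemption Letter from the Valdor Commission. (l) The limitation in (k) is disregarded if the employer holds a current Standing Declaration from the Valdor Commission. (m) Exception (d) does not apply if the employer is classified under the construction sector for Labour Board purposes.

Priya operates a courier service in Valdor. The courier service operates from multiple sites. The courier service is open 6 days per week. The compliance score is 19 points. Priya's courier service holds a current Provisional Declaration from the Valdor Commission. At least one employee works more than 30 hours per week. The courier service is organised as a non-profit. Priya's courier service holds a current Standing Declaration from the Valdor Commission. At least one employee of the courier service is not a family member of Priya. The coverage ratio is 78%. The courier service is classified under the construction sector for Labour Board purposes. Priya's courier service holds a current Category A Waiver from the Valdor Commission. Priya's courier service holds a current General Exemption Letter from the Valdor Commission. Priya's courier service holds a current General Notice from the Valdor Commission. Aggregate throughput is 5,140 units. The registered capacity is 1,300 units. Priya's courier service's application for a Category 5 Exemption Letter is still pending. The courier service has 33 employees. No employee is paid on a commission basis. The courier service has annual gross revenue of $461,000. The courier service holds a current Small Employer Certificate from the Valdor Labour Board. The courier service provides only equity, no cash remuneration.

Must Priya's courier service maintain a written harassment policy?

Exception (a) requires that all employees are immediate family members of the owner; but at least one employee is not a family member, so (a) is unavailable.
Exception (b) requires that the employer operates from a single site; but the employer operates from multiple sites, so (b) is unavailable.
Exception (c)'s conditions are all satisfied: the employer's headcount is 33, below the 34 limit; remuneration is equity-only; the coverage ratio is 78%, meeting the 74% threshold. Considering the limiting provisions: (g) would limit (c) — at least one employee exceeds 30 hours/week — but (h) sets (g) aside: (h) operates against (g): a current General Notice is held. (i) would limit (h) — the compliance score is 19 points, below the 22 points limit — but (j) sets (i) aside: (j) operates against (i): a current Category A Waiver is held. (k) would limit (j) — a current General Exemption Letter is held — but (l) sets (k) aside: (l) operates against (k): a current Standing Declaration is held. So (c) applies.
Exception (d)'s conditions are all satisfied: a current Small Employer Certificate is held; the registered capacity is 1,300 units, below the 1,390 units limit; a current Provisional Declaration is held. Turning to paragraph (m): (m) applies — the courier service is classified under the construction sector. (d) is therefore removed.

No — exception (c) applies; Priya's courier service is not required to maintain a written harassment policy.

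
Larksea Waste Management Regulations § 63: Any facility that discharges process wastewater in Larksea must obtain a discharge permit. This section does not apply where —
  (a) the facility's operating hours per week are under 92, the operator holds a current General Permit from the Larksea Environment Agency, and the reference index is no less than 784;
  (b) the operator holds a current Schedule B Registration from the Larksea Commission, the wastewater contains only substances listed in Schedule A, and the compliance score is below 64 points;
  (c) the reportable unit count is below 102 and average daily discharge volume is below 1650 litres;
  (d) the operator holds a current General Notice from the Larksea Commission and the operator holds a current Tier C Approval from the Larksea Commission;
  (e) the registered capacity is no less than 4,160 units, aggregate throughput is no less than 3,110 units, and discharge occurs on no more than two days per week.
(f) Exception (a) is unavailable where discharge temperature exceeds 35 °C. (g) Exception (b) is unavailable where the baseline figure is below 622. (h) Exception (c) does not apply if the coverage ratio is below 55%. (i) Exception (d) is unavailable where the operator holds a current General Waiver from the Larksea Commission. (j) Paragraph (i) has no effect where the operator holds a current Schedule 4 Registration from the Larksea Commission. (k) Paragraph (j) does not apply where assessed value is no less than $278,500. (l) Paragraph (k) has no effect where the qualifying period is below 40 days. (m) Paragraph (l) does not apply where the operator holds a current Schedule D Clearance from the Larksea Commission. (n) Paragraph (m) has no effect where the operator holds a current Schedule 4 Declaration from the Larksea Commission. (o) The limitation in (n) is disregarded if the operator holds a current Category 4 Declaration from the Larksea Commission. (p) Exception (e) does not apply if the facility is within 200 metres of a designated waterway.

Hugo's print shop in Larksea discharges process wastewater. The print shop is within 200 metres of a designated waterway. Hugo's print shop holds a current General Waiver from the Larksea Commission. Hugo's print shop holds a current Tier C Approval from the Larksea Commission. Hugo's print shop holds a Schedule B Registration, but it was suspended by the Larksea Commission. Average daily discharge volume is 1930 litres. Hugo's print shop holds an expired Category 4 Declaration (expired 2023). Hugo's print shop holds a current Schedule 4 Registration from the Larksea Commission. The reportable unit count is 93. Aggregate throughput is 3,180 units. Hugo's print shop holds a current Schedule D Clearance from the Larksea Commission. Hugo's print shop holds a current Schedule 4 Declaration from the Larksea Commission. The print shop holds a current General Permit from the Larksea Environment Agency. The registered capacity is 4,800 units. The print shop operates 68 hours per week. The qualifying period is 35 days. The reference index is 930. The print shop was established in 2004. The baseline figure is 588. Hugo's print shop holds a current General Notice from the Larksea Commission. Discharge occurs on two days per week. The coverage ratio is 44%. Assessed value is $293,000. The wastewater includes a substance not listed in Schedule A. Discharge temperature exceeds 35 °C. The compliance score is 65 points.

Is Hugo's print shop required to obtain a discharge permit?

No — exception (d) applies; Hugo's print shop is not required to obtain a discharge permit.

Exception (a)'s conditions are all satisfied: the facility's operating hours per week are 68, under the 92 limit; a current General Permit is held; the reference index is 930, meeting the 784 threshold. But applying paragraph (f): (f) applies — discharge temperature exceeds 35 °C. So (a) is unavailable.
Exception (b) requires that the operator holds a current Schedule B Registration from the Larksea Commission; but no current Schedule B Registration is held, so (b) is unavailable.
Exception (c) fails — average daily discharge volume is 1930 litres, not below 1650 litres.
Exception (d)'s conditions are all satisfied: a current General Notice is held; a current Tier C Approval is held. Under paragraphs (i)–(o): (i) would limit (d) — a current General Waiver is held — but (j) sets (i) aside: (j) operates against (i): a current Schedule 4 Registration is held. (k) would limit (j) — assessed value is $293,000, meeting the $278,500 threshold — but (l) sets (k) aside: (l) operates — the qualifying period is 35 days, below the 40 days limit. (m) is engaged (a current Schedule D Clearance is held), but is set aside by (n): (n) applies — a current Schedule 4 Declaration is held. (o) does not operate here (the Category 4 Declaration is not current), so (n) stands. Exception (d) stands.
All of (e)'s requirements are met (the registered capacity is 4,800 units, meeting the 4,160 units threshold; aggregate throughput is 3,180 units, meeting the 3,110 units threshold; discharge occurs on no more than two days per week). But: (p) is triggered — the print shop is within 200 m of a designated waterway. (e) is therefore removed.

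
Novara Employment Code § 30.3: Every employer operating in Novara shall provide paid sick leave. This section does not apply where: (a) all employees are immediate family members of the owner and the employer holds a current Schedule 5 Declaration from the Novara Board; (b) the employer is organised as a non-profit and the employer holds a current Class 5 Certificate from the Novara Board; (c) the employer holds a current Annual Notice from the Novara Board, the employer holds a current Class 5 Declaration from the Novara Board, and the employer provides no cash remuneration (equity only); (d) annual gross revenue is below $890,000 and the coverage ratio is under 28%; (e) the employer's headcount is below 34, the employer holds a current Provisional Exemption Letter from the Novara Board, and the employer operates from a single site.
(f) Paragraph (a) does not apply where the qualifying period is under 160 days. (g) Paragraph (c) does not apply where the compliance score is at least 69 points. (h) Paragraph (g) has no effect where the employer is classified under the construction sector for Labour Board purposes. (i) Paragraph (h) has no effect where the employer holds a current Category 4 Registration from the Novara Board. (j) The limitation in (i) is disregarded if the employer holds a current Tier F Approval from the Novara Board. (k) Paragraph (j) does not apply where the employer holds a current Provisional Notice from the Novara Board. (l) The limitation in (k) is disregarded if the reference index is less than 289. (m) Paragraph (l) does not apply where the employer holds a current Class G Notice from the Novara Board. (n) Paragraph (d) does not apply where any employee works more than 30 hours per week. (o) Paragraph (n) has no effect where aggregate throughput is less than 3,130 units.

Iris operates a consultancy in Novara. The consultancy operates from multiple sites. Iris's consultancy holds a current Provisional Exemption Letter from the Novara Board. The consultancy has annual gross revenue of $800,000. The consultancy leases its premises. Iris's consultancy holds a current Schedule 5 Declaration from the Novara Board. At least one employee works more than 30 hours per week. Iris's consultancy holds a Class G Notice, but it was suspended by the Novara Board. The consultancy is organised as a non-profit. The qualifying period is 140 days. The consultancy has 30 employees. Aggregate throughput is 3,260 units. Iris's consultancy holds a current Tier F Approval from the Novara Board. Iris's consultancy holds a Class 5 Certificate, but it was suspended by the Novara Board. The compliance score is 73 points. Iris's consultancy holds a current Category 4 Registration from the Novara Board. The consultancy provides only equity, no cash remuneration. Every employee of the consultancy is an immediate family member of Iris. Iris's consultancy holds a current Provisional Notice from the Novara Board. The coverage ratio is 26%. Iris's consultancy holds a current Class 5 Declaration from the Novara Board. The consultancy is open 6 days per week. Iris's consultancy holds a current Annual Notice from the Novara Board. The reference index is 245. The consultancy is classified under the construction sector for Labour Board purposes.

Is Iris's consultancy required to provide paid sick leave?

Exception (a) is satisfied on its face — every employee is an immediate family member; a current Schedule 5 Declaration is held. Turning to paragraph (f): (f) operates against (a): the qualifying period is 140 days, under the 160 days limit. (a) is therefore removed.
Exception (b) requires that the employer holds a current Class 5 Certificate from the Novara Board; but no current Class 5 Certificate is held, so (b) is unavailable.
Exception (c) is satisfied on its face — a current Annual Notice is held; a current Class 5 Declaration is held; remuneration is equity-only. Applying paragraphs (g)–(m): (g) operates (the compliance score is 73 points, meeting the 69 points threshold), but is itself disapplied by (h): (h) operates against (g): the consultancy is classified under the construction sector. (i) applies (a current Category 4 Registration is held), but is itself disapplied by (j): (j) operates against (i): a current Tier F Approval is held. (k) is triggered (a current Provisional Notice is held), but yields to (l): (l) applies — the reference index is 245, less than the 289 limit. (m), which would lift (l), is not engaged — there is no Class G Notice in force. Exception (c) stands.
Exception (d) is satisfied on its face — annual gross revenue is $800,000, below the $890,000 limit; the coverage ratio is 26%, under the 28% limit. But: (n) applies — at least one employee exceeds 30 hours/week. (o) is not triggered (aggregate throughput is 3,260 units, not less than 3,130 units), so (n) stands. So (d) is unavailable.
Exception (e) fails — the employer operates from multiple sites.

No — exception (c) applies; Iris's consultancy is not required to provide paid sick leave.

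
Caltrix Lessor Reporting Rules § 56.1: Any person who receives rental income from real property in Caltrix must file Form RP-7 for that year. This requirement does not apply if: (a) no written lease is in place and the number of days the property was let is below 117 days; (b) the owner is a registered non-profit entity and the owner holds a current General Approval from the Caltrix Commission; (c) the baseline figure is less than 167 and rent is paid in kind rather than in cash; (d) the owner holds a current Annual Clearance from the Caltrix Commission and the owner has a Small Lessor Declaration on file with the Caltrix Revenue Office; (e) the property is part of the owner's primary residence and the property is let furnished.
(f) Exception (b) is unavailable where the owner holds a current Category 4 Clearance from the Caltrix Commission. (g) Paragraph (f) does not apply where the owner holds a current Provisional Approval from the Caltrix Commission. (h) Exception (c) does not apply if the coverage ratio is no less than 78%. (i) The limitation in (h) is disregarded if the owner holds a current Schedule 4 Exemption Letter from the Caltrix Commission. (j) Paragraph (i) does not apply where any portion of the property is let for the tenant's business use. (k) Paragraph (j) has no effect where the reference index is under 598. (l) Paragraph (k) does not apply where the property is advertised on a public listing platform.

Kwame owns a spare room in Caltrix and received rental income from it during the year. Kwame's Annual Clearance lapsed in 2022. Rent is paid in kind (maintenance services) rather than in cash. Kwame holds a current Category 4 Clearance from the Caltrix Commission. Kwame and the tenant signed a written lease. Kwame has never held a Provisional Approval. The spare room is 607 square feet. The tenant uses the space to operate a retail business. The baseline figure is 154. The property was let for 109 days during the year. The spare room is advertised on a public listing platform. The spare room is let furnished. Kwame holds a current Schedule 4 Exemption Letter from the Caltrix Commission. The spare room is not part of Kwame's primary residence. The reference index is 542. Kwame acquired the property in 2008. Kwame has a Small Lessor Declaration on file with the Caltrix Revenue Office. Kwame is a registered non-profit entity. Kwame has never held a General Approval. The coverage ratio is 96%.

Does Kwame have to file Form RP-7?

Exception (a) requires that no written lease is in place; but a written lease is in place, so (a) is unavailable.
Exception (b) requires that the owner holds a current General Approval from the Caltrix Commission; but the General Approval is not current, so (b) is unavailable.
All of (c)'s requirements are met (the baseline figure is 154, less than the 167 limit; rent is paid in kind). Turning to paragraphs (h)–(l): (h) applies — the coverage ratio is 96%, meeting the 78% threshold. (i) would limit (h) — a current Schedule 4 Exemption Letter is held — but (j) sets (i) aside: (j) operates against (i): the space is let for business use. (k) applies (the reference index is 542, under the 598 limit), but is itself disapplied by (l): (l) is engaged — the property is publicly advertised. So (c) is unavailable.
Exception (d) requires that the owner holds a current Annual Clearance from the Caltrix Commission; but the Annual Clearance is not current, so (d) is unavailable.
Exception (e) requires that the property is part of the owner's primary residence; but the spare room is not part of the primary residence, so (e) is unavailable.
No exception displaces § 56.1.

Yes — Kwame must file Form RP-7.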